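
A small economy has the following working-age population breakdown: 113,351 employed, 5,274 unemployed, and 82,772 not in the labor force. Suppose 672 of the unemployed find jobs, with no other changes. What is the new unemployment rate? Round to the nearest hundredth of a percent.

New unemployment rate ≈ 3.88%.

Initially, labor force = 113,351 + 5,274 = 118,625, so u = 5,274/118,625 = 4.45%.
After the change, unemployed falls and employed rises by 672; labor force unchanged → E = 114,023, U = 4,602, labor force = 118,625.
New unemployment rate = 4,602 / 118,625 = 3.88%.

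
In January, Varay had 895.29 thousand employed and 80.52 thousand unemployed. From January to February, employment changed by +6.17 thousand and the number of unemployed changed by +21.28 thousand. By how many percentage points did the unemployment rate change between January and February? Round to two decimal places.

January: labor force = 895.29 + 80.52 = 975.81; u = 80.52/975.81 = 8.25%.
February: labor force = 901.46 + 101.80 = 1,003.26; u = 101.80/1,003.26 = 10.15%.
Change = 10.15% − 8.25% = +1.90 pp.

The unemployment rate changed by +1.90 percentage points.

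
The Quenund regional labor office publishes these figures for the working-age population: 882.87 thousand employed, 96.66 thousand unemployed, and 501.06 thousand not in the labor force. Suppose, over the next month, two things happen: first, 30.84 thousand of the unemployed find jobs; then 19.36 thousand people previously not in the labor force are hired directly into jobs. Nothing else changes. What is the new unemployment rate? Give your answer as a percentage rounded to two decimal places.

Initially, labor force = 882.87 + 96.66 = 979.53 thousand, so u = 96.66/979.53 = 9.87%.
After the first change, unemployed falls and employed rises by 30.84; labor force unchanged → E = 913.71, U = 65.82, labor force = 979.53 thousand.
After the second change, employed and labor force both rise by 19.36; unemployed unchanged → E = 933.07, U = 65.82, labor force = 998.89 thousand.
New unemployment rate = 65.82 / 998.89 = 6.59%.

New unemployment rate ≈ 6.59%.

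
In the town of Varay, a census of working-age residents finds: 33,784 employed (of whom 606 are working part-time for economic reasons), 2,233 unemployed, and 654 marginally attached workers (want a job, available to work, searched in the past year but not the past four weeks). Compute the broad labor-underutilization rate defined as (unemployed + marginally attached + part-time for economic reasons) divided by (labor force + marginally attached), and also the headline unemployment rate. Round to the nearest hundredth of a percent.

Labor force = 33,784 + 2,233 = 36,017.
Numerator = 2,233 + 654 + 606 = 3,493.
Denominator = 36,017 + 654 = 36,671.
Broad rate = 3,493 / 36,671 = 9.53%.
Headline unemployment rate = 2,233 / 36,017 = 6.20%.

Broad underutilization rate ≈ 9.53%; headline unemployment rate ≈ 6.20%.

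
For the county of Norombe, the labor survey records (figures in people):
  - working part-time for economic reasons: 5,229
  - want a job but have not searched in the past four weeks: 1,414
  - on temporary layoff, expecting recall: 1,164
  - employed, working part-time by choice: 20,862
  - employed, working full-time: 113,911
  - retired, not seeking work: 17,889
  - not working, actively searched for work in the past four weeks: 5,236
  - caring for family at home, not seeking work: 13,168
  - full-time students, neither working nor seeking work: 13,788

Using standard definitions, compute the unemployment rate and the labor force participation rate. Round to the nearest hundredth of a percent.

Unemployment rate ≈ 4.37%; labor force participation rate ≈ 75.99%.

Employed = 5,229 + 20,862 + 113,911 = 140,002 (anyone who worked, including part-time for economic reasons, counts as employed).
Unemployed = 1,164 + 5,236 = 6,400 (jobless and actively searching, or on temporary layoff).
Labor force = 140,002 + 6,400 = 146,402.
Not in labor force = 1,414 + 17,889 + 13,168 + 13,788 = 46,259 (those not working and not actively searching are outside the labor force — including those who want a job but have given up searching).
Civilian working-age population = 146,402 + 46,259 = 192,661.
Unemployment rate = 6,400 / 146,402 = 4.37%.
Labor force participation rate = 146,402 / 192,661 = 75.99%.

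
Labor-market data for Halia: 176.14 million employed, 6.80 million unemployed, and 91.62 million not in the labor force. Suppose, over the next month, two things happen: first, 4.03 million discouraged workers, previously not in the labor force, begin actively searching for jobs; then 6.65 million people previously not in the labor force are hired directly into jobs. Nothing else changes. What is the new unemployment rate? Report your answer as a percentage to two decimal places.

Initially, labor force = 176.14 + 6.80 = 182.94 million, so u = 6.80/182.94 = 3.72%.
After the first change, unemployed and labor force both rise by 4.03 → E = 176.14, U = 10.83, labor force = 186.97 million.
After the second change, employed and labor force both rise by 6.65; unemployed unchanged → E = 182.79, U = 10.83, labor force = 193.62 million.
New unemployment rate = 10.83 / 193.62 = 5.59%.

New unemployment rate ≈ 5.59%.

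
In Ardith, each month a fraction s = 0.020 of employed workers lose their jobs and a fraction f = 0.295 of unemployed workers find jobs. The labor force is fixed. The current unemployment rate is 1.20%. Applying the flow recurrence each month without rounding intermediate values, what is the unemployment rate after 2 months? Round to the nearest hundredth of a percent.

Unemployment rate after two months ≈ 3.93%.

With a fixed labor force, u_{t+1} = u_t + s·(1−u_t) − f·u_t = u_t·(1−s−f) + s.
Here 1−s−f = 0.685 and s = 0.020.
u_1 = 0.012000 × 0.685 + 0.020 = 0.028220.
u_2 = 0.028220 × 0.685 + 0.020 = 0.039331.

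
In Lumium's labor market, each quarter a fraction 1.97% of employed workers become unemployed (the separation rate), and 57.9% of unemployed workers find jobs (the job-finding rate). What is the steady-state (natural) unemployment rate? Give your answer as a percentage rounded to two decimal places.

Steady-state unemployment rate ≈ 3.29%.

At steady state the flows balance: s·E = f·U, so U/(E+U) = s/(s+f).
u* = 1.97 / (1.97 + 57.9) = 1.97 / 59.87 = 3.29%.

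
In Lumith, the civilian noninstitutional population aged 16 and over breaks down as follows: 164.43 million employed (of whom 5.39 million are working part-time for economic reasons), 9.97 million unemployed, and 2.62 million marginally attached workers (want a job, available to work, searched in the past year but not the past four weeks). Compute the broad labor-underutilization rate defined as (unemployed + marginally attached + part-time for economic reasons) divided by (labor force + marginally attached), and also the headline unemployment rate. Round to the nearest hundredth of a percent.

Broad underutilization rate ≈ 10.16%; headline unemployment rate ≈ 5.72%.

Labor force = 164.43 + 9.97 = 174.40 million.
Numerator = 9.97 + 2.62 + 5.39 = 17.98 million.
Denominator = 174.40 + 2.62 = 177.02 million.
Broad rate = 17.98 / 177.02 = 10.16%.
Headline unemployment rate = 9.97 / 174.40 = 5.72%.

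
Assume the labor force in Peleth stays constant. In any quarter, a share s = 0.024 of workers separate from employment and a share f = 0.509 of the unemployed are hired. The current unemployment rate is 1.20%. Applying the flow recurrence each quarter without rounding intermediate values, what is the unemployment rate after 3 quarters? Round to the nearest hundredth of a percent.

Unemployment rate after three quarters ≈ 4.17%.

With a fixed labor force, u_{t+1} = u_t + s·(1−u_t) − f·u_t = u_t·(1−s−f) + s.
Here 1−s−f = 0.467 and s = 0.024.
u_1 = 0.012000 × 0.467 + 0.024 = 0.029604.
u_2 = 0.029604 × 0.467 + 0.024 = 0.037825.
u_3 = 0.037825 × 0.467 + 0.024 = 0.041664.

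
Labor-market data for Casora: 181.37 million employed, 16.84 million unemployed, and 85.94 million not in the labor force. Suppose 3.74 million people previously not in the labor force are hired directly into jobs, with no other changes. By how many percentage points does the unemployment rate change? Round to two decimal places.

The unemployment rate changes by −0.16 percentage points.

Initially, labor force = 181.37 + 16.84 = 198.21 million, so u = 16.84/198.21 = 8.50%.
After the change, employed and labor force both rise by 3.74; unemployed unchanged → E = 185.11, U = 16.84, labor force = 201.95 million.
New unemployment rate = 16.84 / 201.95 = 8.34%.
Change = 8.34% − 8.50% = −0.16 percentage points.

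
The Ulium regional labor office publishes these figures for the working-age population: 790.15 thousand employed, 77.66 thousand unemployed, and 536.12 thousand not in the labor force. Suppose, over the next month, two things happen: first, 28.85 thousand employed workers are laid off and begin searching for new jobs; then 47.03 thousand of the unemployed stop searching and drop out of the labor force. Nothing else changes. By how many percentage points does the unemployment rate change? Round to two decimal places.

Initially, labor force = 790.15 + 77.66 = 867.81 thousand, so u = 77.66/867.81 = 8.95%.
After the first change, employed falls and unemployed rises by 28.85; labor force unchanged → E = 761.30, U = 106.51, labor force = 867.81 thousand.
After the second change, unemployed and labor force both fall by 47.03 → E = 761.30, U = 59.48, labor force = 820.78 thousand.
New unemployment rate = 59.48 / 820.78 = 7.25%.
Change = 7.25% − 8.95% = −1.70 percentage points.

The unemployment rate changes by −1.70 percentage points.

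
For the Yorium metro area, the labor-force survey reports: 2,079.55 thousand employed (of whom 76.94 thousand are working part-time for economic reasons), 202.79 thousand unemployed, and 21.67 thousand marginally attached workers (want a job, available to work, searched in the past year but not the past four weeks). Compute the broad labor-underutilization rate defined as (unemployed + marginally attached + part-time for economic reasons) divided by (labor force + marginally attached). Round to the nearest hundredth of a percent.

Broad underutilization rate ≈ 13.08%.

Labor force = 2,079.55 + 202.79 = 2,282.34 thousand.
Numerator = 202.79 + 21.67 + 76.94 = 301.40 thousand.
Denominator = 2,282.34 + 21.67 = 2,304.01 thousand.
Broad rate = 301.40 / 2,304.01 = 13.08%.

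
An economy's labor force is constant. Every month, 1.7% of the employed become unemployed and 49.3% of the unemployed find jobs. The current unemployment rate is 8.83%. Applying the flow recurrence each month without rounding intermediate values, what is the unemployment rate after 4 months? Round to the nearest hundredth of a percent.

With a fixed labor force, u_{t+1} = u_t + s·(1−u_t) − f·u_t = u_t·(1−s−f) + s.
Here 1−s−f = 0.490 and s = 0.017.
u_1 = 0.088300 × 0.490 + 0.017 = 0.060267.
u_2 = 0.060267 × 0.490 + 0.017 = 0.046531.
u_3 = 0.046531 × 0.490 + 0.017 = 0.039800.
u_4 = 0.039800 × 0.490 + 0.017 = 0.036502.

Unemployment rate after four months ≈ 3.65%.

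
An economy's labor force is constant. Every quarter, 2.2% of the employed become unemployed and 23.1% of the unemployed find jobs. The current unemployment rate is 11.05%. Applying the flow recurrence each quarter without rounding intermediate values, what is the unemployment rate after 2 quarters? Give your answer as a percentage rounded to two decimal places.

Unemployment rate after two quarters ≈ 10.01%.

With a fixed labor force, u_{t+1} = u_t + s·(1−u_t) − f·u_t = u_t·(1−s−f) + s.
Here 1−s−f = 0.747 and s = 0.022.
u_1 = 0.110500 × 0.747 + 0.022 = 0.104544.
u_2 = 0.104544 × 0.747 + 0.022 = 0.100094.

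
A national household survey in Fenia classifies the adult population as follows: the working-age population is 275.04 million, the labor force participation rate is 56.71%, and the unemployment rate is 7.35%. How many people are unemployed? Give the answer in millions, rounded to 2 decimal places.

Labor force = 0.5671 × 275.04 = 155.98 million.
Unemployed = 0.0735 × 155.98 ≈ 11.46 million.

About 11.46 million are unemployed.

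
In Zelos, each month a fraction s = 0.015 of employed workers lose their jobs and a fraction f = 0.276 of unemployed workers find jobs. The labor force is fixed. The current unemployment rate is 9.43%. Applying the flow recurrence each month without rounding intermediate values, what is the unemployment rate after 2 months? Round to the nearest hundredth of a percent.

With a fixed labor force, u_{t+1} = u_t + s·(1−u_t) − f·u_t = u_t·(1−s−f) + s.
Here 1−s−f = 0.709 and s = 0.015.
u_1 = 0.094300 × 0.709 + 0.015 = 0.081859.
u_2 = 0.081859 × 0.709 + 0.015 = 0.073038.

Unemployment rate after two months ≈ 7.30%.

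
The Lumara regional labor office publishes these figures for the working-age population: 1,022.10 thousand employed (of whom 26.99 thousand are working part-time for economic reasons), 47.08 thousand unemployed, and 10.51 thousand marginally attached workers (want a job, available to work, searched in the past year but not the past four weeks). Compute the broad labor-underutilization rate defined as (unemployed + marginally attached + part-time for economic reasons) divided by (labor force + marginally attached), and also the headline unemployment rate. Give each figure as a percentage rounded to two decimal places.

Broad underutilization rate ≈ 7.83%; headline unemployment rate ≈ 4.40%.

Labor force = 1,022.10 + 47.08 = 1,069.18 thousand.
Numerator = 47.08 + 10.51 + 26.99 = 84.58 thousand.
Denominator = 1,069.18 + 10.51 = 1,079.69 thousand.
Broad rate = 84.58 / 1,079.69 = 7.83%.
Headline unemployment rate = 47.08 / 1,069.18 = 4.40%.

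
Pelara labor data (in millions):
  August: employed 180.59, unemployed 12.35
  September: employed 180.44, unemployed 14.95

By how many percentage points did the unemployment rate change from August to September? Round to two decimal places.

The unemployment rate changed by +1.25 percentage points.

August: labor force = 180.59 + 12.35 = 192.94; u = 12.35/192.94 = 6.40%.
September: labor force = 180.44 + 14.95 = 195.39; u = 14.95/195.39 = 7.65%.
Change = 7.65% − 6.40% = +1.25 pp.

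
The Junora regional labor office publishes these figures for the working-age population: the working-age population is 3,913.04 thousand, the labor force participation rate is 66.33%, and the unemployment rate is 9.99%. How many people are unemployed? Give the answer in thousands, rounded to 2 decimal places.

Labor force = 0.6633 × 3,913.04 = 2,595.52 thousand.
Unemployed = 0.0999 × 2,595.52 ≈ 259.29 thousand.

About 259.29 thousand are unemployed.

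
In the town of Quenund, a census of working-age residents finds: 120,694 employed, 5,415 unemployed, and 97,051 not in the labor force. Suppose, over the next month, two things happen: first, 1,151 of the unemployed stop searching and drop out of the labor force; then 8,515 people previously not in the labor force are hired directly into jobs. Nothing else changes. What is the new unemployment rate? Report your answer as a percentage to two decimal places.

Initially, labor force = 120,694 + 5,415 = 126,109, so u = 5,415/126,109 = 4.29%.
After the first change, unemployed and labor force both fall by 1,151 → E = 120,694, U = 4,264, labor force = 124,958.
After the second change, employed and labor force both rise by 8,515; unemployed unchanged → E = 129,209, U = 4,264, labor force = 133,473.
New unemployment rate = 4,264 / 133,473 = 3.19%.

New unemployment rate ≈ 3.19%.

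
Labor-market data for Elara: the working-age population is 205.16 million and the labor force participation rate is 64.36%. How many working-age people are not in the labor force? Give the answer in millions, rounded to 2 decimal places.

Share not in the labor force = 1 − 0.6436 = 0.3564.
Not in labor force = 0.3564 × 205.16 ≈ 73.12 million.

About 73.12 million are not in the labor force.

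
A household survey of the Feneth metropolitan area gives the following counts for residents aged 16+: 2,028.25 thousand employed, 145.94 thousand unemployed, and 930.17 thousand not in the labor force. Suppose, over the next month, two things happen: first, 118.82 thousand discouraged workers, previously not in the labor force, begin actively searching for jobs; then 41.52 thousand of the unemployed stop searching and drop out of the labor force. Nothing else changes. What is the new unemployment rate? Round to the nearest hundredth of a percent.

New unemployment rate ≈ 9.92%.

Initially, labor force = 2,028.25 + 145.94 = 2,174.19 thousand, so u = 145.94/2,174.19 = 6.71%.
After the first change, unemployed and labor force both rise by 118.82 → E = 2,028.25, U = 264.76, labor force = 2,293.01 thousand.
After the second change, unemployed and labor force both fall by 41.52 → E = 2,028.25, U = 223.24, labor force = 2,251.49 thousand.
New unemployment rate = 223.24 / 2,251.49 = 9.92%.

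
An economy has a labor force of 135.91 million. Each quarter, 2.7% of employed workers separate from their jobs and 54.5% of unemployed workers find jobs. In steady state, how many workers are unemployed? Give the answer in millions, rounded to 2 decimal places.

Steady-state unemployment rate u* = s/(s+f) = 2.7/(2.7+54.5) = 0.047203.
Unemployed = u* × labor force = 0.047203 × 135.91 ≈ 6.42 million.

About 6.42 million are unemployed in steady state.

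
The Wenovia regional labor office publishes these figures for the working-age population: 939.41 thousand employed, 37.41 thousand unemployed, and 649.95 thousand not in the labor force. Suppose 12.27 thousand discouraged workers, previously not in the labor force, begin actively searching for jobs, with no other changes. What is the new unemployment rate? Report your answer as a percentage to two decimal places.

New unemployment rate ≈ 5.02%.

Initially, labor force = 939.41 + 37.41 = 976.82 thousand, so u = 37.41/976.82 = 3.83%.
After the change, unemployed and labor force both rise by 12.27 → E = 939.41, U = 49.68, labor force = 989.09 thousand.
New unemployment rate = 49.68 / 989.09 = 5.02%.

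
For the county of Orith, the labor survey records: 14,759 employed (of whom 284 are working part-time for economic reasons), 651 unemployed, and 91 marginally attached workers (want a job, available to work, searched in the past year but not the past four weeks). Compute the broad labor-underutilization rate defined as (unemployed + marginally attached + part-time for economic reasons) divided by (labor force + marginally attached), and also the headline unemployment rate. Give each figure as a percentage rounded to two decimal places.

Labor force = 14,759 + 651 = 15,410.
Numerator = 651 + 91 + 284 = 1,026.
Denominator = 15,410 + 91 = 15,501.
Broad rate = 1,026 / 15,501 = 6.62%.
Headline unemployment rate = 651 / 15,410 = 4.22%.

Broad underutilization rate ≈ 6.62%; headline unemployment rate ≈ 4.22%.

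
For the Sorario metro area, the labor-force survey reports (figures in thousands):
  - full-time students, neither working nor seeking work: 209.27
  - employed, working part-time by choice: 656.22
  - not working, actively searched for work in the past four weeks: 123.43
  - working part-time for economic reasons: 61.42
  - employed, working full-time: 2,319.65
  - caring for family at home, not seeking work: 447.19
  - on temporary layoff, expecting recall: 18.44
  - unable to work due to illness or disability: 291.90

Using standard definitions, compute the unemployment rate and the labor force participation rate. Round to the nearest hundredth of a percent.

Unemployment rate ≈ 4.46%; labor force participation rate ≈ 77.02%.

Employed = 656.22 + 61.42 + 2,319.65 = 3,037.29 thousand (anyone who worked, including part-time for economic reasons, counts as employed).
Unemployed = 123.43 + 18.44 = 141.87 thousand (jobless and actively searching, or on temporary layoff).
Labor force = 3,037.29 + 141.87 = 3,179.16 thousand.
Not in labor force = 209.27 + 447.19 + 291.90 = 948.36 thousand (those not working and not actively searching are outside the labor force).
Civilian working-age population = 3,179.16 + 948.36 = 4,127.52 thousand.
Unemployment rate = 141.87 / 3,179.16 = 4.46%.
Labor force participation rate = 3,179.16 / 4,127.52 = 77.02%.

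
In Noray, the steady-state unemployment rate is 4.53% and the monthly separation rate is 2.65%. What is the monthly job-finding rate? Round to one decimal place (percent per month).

From u* = s/(s+f): f = s·(1−u)/u.
f = 2.65 × (1 − 0.0453) / 0.0453 = 2.5300 / 0.0453 ≈ 55.8% per month.

Job-finding rate ≈ 55.8% per month.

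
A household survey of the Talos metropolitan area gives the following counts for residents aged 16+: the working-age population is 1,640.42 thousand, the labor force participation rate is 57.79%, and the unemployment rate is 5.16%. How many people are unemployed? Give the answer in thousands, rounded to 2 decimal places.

About 48.92 thousand are unemployed.

Labor force = 0.5779 × 1,640.42 = 948.00 thousand.
Unemployed = 0.0516 × 948.00 ≈ 48.92 thousand.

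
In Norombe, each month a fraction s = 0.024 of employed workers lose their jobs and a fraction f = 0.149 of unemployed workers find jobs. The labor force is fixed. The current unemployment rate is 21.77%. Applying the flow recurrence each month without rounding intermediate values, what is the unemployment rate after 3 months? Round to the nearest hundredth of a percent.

With a fixed labor force, u_{t+1} = u_t + s·(1−u_t) − f·u_t = u_t·(1−s−f) + s.
Here 1−s−f = 0.827 and s = 0.024.
u_1 = 0.217700 × 0.827 + 0.024 = 0.204038.
u_2 = 0.204038 × 0.827 + 0.024 = 0.192739.
u_3 = 0.192739 × 0.827 + 0.024 = 0.183395.

Unemployment rate after three months ≈ 18.34%.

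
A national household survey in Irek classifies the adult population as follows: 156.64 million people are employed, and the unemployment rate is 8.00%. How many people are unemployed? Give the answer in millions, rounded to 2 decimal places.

About 13.62 million are unemployed.

Let U be the number unemployed. The labor force is E + U, and U/(E+U) = 0.0800.
So U = 0.0800 × 156.64 / (1 − 0.0800) = 12.5312 / 0.9200 ≈ 13.62 million.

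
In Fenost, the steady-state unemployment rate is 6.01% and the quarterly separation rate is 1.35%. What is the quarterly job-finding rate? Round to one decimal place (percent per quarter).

Job-finding rate ≈ 21.1% per quarter.

From u* = s/(s+f): f = s·(1−u)/u.
f = 1.35 × (1 − 0.0601) / 0.0601 = 1.2689 / 0.0601 ≈ 21.1% per quarter.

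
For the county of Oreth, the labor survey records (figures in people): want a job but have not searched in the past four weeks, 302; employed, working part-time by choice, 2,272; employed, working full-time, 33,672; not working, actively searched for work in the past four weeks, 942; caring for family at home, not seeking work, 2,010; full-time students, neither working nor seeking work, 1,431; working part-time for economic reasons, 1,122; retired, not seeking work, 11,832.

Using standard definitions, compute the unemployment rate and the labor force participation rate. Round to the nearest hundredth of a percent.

Unemployment rate ≈ 2.48%; labor force participation rate ≈ 70.93%.

Employed = 2,272 + 33,672 + 1,122 = 37,066 (anyone who worked, including part-time for economic reasons, counts as employed).
Unemployed = 942.
Labor force = 37,066 + 942 = 38,008.
Not in labor force = 302 + 2,010 + 1,431 + 11,832 = 15,575 (those not working and not actively searching are outside the labor force — including those who want a job but have given up searching).
Civilian working-age population = 38,008 + 15,575 = 53,583.
Unemployment rate = 942 / 38,008 = 2.48%.
Labor force participation rate = 38,008 / 53,583 = 70.93%.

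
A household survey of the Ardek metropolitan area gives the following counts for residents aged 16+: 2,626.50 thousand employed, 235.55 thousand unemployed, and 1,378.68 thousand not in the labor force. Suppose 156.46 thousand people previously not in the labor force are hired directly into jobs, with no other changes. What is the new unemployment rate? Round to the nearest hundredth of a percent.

New unemployment rate ≈ 7.80%.

Initially, labor force = 2,626.50 + 235.55 = 2,862.05 thousand, so u = 235.55/2,862.05 = 8.23%.
After the change, employed and labor force both rise by 156.46; unemployed unchanged → E = 2,782.96, U = 235.55, labor force = 3,018.51 thousand.
New unemployment rate = 235.55 / 3,018.51 = 7.80%.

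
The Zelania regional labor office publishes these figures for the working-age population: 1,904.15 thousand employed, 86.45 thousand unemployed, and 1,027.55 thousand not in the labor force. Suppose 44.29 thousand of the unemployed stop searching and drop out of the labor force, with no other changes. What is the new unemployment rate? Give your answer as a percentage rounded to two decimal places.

New unemployment rate ≈ 2.17%.

Initially, labor force = 1,904.15 + 86.45 = 1,990.60 thousand, so u = 86.45/1,990.60 = 4.34%.
After the change, unemployed and labor force both fall by 44.29 → E = 1,904.15, U = 42.16, labor force = 1,946.31 thousand.
New unemployment rate = 42.16 / 1,946.31 = 2.17%.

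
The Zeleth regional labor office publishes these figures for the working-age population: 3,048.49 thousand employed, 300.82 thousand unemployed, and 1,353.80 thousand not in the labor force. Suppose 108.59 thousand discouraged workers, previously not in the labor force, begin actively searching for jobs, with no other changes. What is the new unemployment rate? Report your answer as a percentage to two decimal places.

Initially, labor force = 3,048.49 + 300.82 = 3,349.31 thousand, so u = 300.82/3,349.31 = 8.98%.
After the change, unemployed and labor force both rise by 108.59 → E = 3,048.49, U = 409.41, labor force = 3,457.90 thousand.
New unemployment rate = 409.41 / 3,457.90 = 11.84%.

New unemployment rate ≈ 11.84%.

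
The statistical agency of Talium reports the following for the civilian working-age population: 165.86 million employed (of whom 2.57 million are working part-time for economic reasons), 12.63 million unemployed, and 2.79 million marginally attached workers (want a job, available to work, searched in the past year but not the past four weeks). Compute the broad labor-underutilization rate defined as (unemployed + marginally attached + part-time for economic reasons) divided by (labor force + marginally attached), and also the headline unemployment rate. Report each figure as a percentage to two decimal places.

Broad underutilization rate ≈ 9.92%; headline unemployment rate ≈ 7.08%.

Labor force = 165.86 + 12.63 = 178.49 million.
Numerator = 12.63 + 2.79 + 2.57 = 17.99 million.
Denominator = 178.49 + 2.79 = 181.28 million.
Broad rate = 17.99 / 181.28 = 9.92%.
Headline unemployment rate = 12.63 / 178.49 = 7.08%.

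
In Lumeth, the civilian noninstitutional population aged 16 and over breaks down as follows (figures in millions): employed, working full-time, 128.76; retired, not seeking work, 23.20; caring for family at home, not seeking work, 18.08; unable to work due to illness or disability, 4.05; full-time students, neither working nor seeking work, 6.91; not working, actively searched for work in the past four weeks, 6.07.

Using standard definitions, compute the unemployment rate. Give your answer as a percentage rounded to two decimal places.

Unemployment rate ≈ 4.50%.

Employed = 128.76 million.
Unemployed = 6.07 million.
Labor force = 128.76 + 6.07 = 134.83 million.
Unemployment rate = 6.07 / 134.83 = 4.50%.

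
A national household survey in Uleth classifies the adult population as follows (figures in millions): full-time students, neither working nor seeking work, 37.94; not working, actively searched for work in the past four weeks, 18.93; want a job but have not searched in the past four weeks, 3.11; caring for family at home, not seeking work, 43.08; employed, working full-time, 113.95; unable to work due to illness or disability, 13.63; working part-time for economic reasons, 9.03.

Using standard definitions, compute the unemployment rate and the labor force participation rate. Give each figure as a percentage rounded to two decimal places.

Employed = 113.95 + 9.03 = 122.98 million (anyone who worked, including part-time for economic reasons, counts as employed).
Unemployed = 18.93 million.
Labor force = 122.98 + 18.93 = 141.91 million.
Not in labor force = 37.94 + 3.11 + 43.08 + 13.63 = 97.76 million (those not working and not actively searching are outside the labor force — including those who want a job but have given up searching).
Civilian working-age population = 141.91 + 97.76 = 239.67 million.
Unemployment rate = 18.93 / 141.91 = 13.34%.
Labor force participation rate = 141.91 / 239.67 = 59.21%.

Unemployment rate ≈ 13.34%; labor force participation rate ≈ 59.21%.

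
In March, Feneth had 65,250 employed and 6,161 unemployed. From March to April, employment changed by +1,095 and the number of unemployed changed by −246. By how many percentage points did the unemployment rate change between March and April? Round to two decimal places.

March: labor force = 65,250 + 6,161 = 71,411; u = 6,161/71,411 = 8.63%.
April: labor force = 66,345 + 5,915 = 72,260; u = 5,915/72,260 = 8.19%.
Change = 8.19% − 8.63% = −0.44 pp.

The unemployment rate changed by −0.44 percentage points.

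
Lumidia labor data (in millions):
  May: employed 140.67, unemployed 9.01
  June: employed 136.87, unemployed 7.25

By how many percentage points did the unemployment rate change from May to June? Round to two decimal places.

May: labor force = 140.67 + 9.01 = 149.68; u = 9.01/149.68 = 6.02%.
June: labor force = 136.87 + 7.25 = 144.12; u = 7.25/144.12 = 5.03%.
Change = 5.03% − 6.02% = −0.99 pp.

The unemployment rate changed by −0.99 percentage points.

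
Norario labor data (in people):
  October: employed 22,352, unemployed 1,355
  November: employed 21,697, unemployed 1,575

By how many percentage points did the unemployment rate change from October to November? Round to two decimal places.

The unemployment rate changed by +1.05 percentage points.

October: labor force = 22,352 + 1,355 = 23,707; u = 1,355/23,707 = 5.72%.
November: labor force = 21,697 + 1,575 = 23,272; u = 1,575/23,272 = 6.77%.
Change = 6.77% − 5.72% = +1.05 pp.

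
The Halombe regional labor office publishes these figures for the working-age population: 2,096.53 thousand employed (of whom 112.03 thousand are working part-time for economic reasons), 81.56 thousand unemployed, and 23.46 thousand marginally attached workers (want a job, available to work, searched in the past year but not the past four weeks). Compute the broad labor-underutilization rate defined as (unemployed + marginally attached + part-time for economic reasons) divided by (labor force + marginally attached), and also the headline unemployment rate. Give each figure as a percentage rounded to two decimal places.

Labor force = 2,096.53 + 81.56 = 2,178.09 thousand.
Numerator = 81.56 + 23.46 + 112.03 = 217.05 thousand.
Denominator = 2,178.09 + 23.46 = 2,201.55 thousand.
Broad rate = 217.05 / 2,201.55 = 9.86%.
Headline unemployment rate = 81.56 / 2,178.09 = 3.74%.

Broad underutilization rate ≈ 9.86%; headline unemployment rate ≈ 3.74%.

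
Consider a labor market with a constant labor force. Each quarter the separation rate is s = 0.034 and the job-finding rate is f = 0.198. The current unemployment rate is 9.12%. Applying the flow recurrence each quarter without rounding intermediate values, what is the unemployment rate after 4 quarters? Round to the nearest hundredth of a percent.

With a fixed labor force, u_{t+1} = u_t + s·(1−u_t) − f·u_t = u_t·(1−s−f) + s.
Here 1−s−f = 0.768 and s = 0.034.
u_1 = 0.091200 × 0.768 + 0.034 = 0.104042.
u_2 = 0.104042 × 0.768 + 0.034 = 0.113904.
u_3 = 0.113904 × 0.768 + 0.034 = 0.121478.
u_4 = 0.121478 × 0.768 + 0.034 = 0.127295.

Unemployment rate after four quarters ≈ 12.73%.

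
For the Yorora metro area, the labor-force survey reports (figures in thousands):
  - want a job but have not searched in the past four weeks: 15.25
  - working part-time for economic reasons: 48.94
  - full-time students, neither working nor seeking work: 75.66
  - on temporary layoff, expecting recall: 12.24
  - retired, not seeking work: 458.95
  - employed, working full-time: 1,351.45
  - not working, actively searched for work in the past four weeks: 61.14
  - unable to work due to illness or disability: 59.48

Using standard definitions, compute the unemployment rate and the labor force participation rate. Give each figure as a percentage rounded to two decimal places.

Employed = 48.94 + 1,351.45 = 1,400.39 thousand (anyone who worked, including part-time for economic reasons, counts as employed).
Unemployed = 12.24 + 61.14 = 73.38 thousand (jobless and actively searching, or on temporary layoff).
Labor force = 1,400.39 + 73.38 = 1,473.77 thousand.
Not in labor force = 15.25 + 75.66 + 458.95 + 59.48 = 609.34 thousand (those not working and not actively searching are outside the labor force — including those who want a job but have given up searching).
Civilian working-age population = 1,473.77 + 609.34 = 2,083.11 thousand.
Unemployment rate = 73.38 / 1,473.77 = 4.98%.
Labor force participation rate = 1,473.77 / 2,083.11 = 70.75%.

Unemployment rate ≈ 4.98%; labor force participation rate ≈ 70.75%.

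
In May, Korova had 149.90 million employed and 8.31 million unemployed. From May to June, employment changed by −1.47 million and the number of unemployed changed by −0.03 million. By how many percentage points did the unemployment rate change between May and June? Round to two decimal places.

May: labor force = 149.90 + 8.31 = 158.21; u = 8.31/158.21 = 5.25%.
June: labor force = 148.43 + 8.28 = 156.71; u = 8.28/156.71 = 5.28%.
Change = 5.28% − 5.25% = +0.03 pp.

The unemployment rate changed by +0.03 percentage points.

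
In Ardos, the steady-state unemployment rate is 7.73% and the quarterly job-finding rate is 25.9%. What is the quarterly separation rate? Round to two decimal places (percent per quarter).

From u* = s/(s+f): s = u·f/(1−u).
s = 0.0773 × 25.9 / (1 − 0.0773) = 2.0021 / 0.9227 ≈ 2.17% per quarter.

Separation rate ≈ 2.17% per quarter.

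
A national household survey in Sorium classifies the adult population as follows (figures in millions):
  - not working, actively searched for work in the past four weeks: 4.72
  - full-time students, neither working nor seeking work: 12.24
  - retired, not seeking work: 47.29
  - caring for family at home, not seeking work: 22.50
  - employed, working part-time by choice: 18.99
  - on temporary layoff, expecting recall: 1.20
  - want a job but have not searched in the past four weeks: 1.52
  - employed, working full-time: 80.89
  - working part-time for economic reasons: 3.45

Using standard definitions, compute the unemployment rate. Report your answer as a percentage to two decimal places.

Unemployment rate ≈ 5.42%.

Employed = 18.99 + 80.89 + 3.45 = 103.33 million (anyone who worked, including part-time for economic reasons, counts as employed).
Unemployed = 4.72 + 1.20 = 5.92 million (jobless and actively searching, or on temporary layoff).
Labor force = 103.33 + 5.92 = 109.25 million.
Unemployment rate = 5.92 / 109.25 = 5.42%.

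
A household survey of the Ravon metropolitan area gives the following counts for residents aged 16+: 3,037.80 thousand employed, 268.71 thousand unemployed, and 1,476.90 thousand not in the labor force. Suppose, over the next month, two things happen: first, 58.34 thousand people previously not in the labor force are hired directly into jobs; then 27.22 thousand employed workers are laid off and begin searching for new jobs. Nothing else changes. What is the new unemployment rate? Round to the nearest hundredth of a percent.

New unemployment rate ≈ 8.79%.

Initially, labor force = 3,037.80 + 268.71 = 3,306.51 thousand, so u = 268.71/3,306.51 = 8.13%.
After the first change, employed and labor force both rise by 58.34; unemployed unchanged → E = 3,096.14, U = 268.71, labor force = 3,364.85 thousand.
After the second change, employed falls and unemployed rises by 27.22; labor force unchanged → E = 3,068.92, U = 295.93, labor force = 3,364.85 thousand.
New unemployment rate = 295.93 / 3,364.85 = 8.79%.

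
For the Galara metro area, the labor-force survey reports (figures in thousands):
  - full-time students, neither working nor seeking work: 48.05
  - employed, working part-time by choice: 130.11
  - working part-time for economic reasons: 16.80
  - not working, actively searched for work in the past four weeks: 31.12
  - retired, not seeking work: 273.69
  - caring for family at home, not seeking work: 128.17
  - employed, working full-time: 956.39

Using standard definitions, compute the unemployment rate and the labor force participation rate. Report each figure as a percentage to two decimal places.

Employed = 130.11 + 16.80 + 956.39 = 1,103.30 thousand (anyone who worked, including part-time for economic reasons, counts as employed).
Unemployed = 31.12 thousand.
Labor force = 1,103.30 + 31.12 = 1,134.42 thousand.
Not in labor force = 48.05 + 273.69 + 128.17 = 449.91 thousand (those not working and not actively searching are outside the labor force).
Civilian working-age population = 1,134.42 + 449.91 = 1,584.33 thousand.
Unemployment rate = 31.12 / 1,134.42 = 2.74%.
Labor force participation rate = 1,134.42 / 1,584.33 = 71.60%.

Unemployment rate ≈ 2.74%; labor force participation rate ≈ 71.60%.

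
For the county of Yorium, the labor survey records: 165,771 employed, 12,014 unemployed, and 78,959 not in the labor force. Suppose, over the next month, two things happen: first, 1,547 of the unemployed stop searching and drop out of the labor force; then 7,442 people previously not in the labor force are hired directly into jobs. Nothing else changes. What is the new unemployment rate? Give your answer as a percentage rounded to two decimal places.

New unemployment rate ≈ 5.70%.

Initially, labor force = 165,771 + 12,014 = 177,785, so u = 12,014/177,785 = 6.76%.
After the first change, unemployed and labor force both fall by 1,547 → E = 165,771, U = 10,467, labor force = 176,238.
After the second change, employed and labor force both rise by 7,442; unemployed unchanged → E = 173,213, U = 10,467, labor force = 183,680.
New unemployment rate = 10,467 / 183,680 = 5.70%.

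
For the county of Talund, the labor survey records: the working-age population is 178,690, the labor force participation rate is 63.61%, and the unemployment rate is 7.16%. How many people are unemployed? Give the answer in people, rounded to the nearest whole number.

About 8,138 are unemployed.

Labor force = 0.6361 × 178,690 = 113,665.
Unemployed = 0.0716 × 113,665 ≈ 8,138.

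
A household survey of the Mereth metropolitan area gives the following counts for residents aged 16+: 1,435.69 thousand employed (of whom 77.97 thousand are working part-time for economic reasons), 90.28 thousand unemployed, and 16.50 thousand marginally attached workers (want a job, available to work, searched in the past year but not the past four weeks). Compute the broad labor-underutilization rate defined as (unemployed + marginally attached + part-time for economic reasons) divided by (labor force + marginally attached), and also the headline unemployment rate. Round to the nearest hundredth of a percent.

Broad underutilization rate ≈ 11.98%; headline unemployment rate ≈ 5.92%.

Labor force = 1,435.69 + 90.28 = 1,525.97 thousand.
Numerator = 90.28 + 16.50 + 77.97 = 184.75 thousand.
Denominator = 1,525.97 + 16.50 = 1,542.47 thousand.
Broad rate = 184.75 / 1,542.47 = 11.98%.
Headline unemployment rate = 90.28 / 1,525.97 = 5.92%.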